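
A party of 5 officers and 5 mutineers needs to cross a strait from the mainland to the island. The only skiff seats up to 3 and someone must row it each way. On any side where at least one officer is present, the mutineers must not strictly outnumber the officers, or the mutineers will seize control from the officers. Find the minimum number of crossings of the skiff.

11

Counting alone: each trip to the island takes at most 3 across and each return brings at least 1 back, so after t trips out (and t−1 returns) at most 3t − (t−1) of the 10 are across; that first reaches 10 at t = 5, so at least 9 crossings are needed.
The safety rule pushes this higher. Following every safe sequence of crossings, the most of the 10 that can be at the island as the skiff arrives there on crossing 9 is 9 — never all 10.
So no plan with fewer than 11 crossings exists, and this one achieves 11:
1. 2 mutineers → the island.  (the mainland: 5O 3M; the island: 0O 2M)
2. 1 mutineer ← the mainland.  (the mainland: 5O 4M; the island: 0O 1M)
3. 3 mutineers → the island.  (the mainland: 5O 1M; the island: 0O 4M)
4. 1 mutineer ← the mainland.  (the mainland: 5O 2M; the island: 0O 3M)
5. 3 officers → the island.  (the mainland: 2O 2M; the island: 3O 3M)
6. 1 officer and 1 mutineer ← the mainland.  (the mainland: 3O 3M; the island: 2O 2M)
7. 3 officers → the island.  (the mainland: 0O 3M; the island: 5O 2M)
8. 1 mutineer ← the mainland.  (the mainland: 0O 4M; the island: 5O 1M)
9. 2 mutineers → the island.  (the mainland: 0O 2M; the island: 5O 3M)
10. 1 mutineer ← the mainland.  (the mainland: 0O 3M; the island: 5O 2M)
11. 3 mutineers → the island.  (the mainland: 0O 0M; the island: 5O 5M)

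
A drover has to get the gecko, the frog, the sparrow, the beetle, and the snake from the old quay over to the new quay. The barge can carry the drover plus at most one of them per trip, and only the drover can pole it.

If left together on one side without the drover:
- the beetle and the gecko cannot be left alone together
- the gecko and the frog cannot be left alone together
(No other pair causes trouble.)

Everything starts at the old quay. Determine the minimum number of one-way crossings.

11

Counting alone: the drover can take at most 1 across per trip to the new quay, so moving all 5 needs at least 5 loaded trips out, with a return between consecutive ones — at least 9 crossings.
The safety rule pushes this higher. Following every safe sequence of crossings, the most of the 5 that can be at the new quay as the barge arrives there on crossing 9 is 4 — never all 5.
So no plan with fewer than 11 crossings exists, and this one achieves 11:
1. Drover goes to the new quay with the gecko.
2. Drover goes back to the old quay alone.
3. Drover goes to the new quay with the frog.
4. Drover goes back to the old quay with the gecko.
5. Drover goes to the new quay with the beetle.
6. Drover goes back to the old quay alone.
7. Drover goes to the new quay with the sparrow.
8. Drover goes back to the old quay alone.
9. Drover goes to the new quay with the snake.
10. Drover goes back to the old quay alone.
11. Drover goes to the new quay with the gecko.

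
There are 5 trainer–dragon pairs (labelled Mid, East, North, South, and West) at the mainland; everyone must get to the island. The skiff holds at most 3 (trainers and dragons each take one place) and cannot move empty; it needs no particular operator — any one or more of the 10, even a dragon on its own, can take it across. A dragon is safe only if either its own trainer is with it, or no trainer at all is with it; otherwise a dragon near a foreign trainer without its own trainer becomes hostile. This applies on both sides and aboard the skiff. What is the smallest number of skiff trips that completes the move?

Counting alone: each trip to the island takes at most 3 across and each return brings at least 1 back, so after t trips out (and t−1 returns) at most 3t − (t−1) of the 10 are across; that first reaches 10 at t = 5, so at least 9 crossings are needed.
The safety rule pushes this higher. Following every safe sequence of crossings, the most of the 10 that can be at the island as the skiff arrives there on crossing 9 is 9 — never all 10.
So no plan with fewer than 11 crossings exists, and this one achieves 11:
1. dragon Mid and trainer Mid cross → the island.
2. trainer Mid crosses ← the mainland.
3. dragon East, dragon North, and dragon South cross → the island.
4. dragon Mid crosses ← the mainland.
5. trainer East, trainer North, and trainer South cross → the island.
6. dragon East and trainer East cross ← the mainland.
7. trainer East, trainer Mid, and trainer West cross → the island.
8. dragon North crosses ← the mainland.
9. dragon East and dragon Mid cross → the island.
10. dragon Mid crosses ← the mainland.
11. dragon Mid, dragon North, and dragon West cross → the island.

11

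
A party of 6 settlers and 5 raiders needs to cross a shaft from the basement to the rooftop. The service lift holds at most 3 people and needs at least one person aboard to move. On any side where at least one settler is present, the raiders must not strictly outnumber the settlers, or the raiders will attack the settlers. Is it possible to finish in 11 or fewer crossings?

Yes — this plan uses 9 crossings (≤ 11):
1. 3 raiders → the rooftop.  (the basement: 6S 2R; the rooftop: 0S 3R)
2. 1 raider ← the basement.  (the basement: 6S 3R; the rooftop: 0S 2R)
3. 3 settlers → the rooftop.  (the basement: 3S 3R; the rooftop: 3S 2R)
4. 1 settler ← the basement.  (the basement: 4S 3R; the rooftop: 2S 2R)
5. 2 settlers and 1 raider → the rooftop.  (the basement: 2S 2R; the rooftop: 4S 3R)
6. 1 settler ← the basement.  (the basement: 3S 2R; the rooftop: 3S 3R)
7. 2 settlers and 1 raider → the rooftop.  (the basement: 1S 1R; the rooftop: 5S 4R)
8. 1 settler ← the basement.  (the basement: 2S 1R; the rooftop: 4S 4R)
9. 2 settlers and 1 raider → the rooftop.  (the basement: 0S 0R; the rooftop: 6S 5R)

Yes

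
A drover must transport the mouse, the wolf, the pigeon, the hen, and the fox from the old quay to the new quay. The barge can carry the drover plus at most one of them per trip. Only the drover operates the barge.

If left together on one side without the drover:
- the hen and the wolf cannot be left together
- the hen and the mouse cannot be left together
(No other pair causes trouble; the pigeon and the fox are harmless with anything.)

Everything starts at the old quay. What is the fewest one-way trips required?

11

Counting alone: the drover can take at most 1 across per trip to the new quay, so moving all 5 needs at least 5 loaded trips out, with a return between consecutive ones — at least 9 crossings.
The safety rule pushes this higher. Following every safe sequence of crossings, the most of the 5 that can be at the new quay as the barge arrives there on crossing 9 is 4 — never all 5.
So no plan with fewer than 11 crossings exists, and this one achieves 11:
1. Drover goes to the new quay with the hen.
2. Drover goes back to the old quay alone.
3. Drover goes to the new quay with the mouse.
4. Drover goes back to the old quay with the hen.
5. Drover goes to the new quay with the wolf.
6. Drover goes back to the old quay alone.
7. Drover goes to the new quay with the pigeon.
8. Drover goes back to the old quay alone.
9. Drover goes to the new quay with the fox.
10. Drover goes back to the old quay alone.
11. Drover goes to the new quay with the hen.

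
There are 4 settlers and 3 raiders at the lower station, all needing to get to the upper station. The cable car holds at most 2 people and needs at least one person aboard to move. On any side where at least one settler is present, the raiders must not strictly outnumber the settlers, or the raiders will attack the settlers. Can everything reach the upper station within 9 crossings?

Counting alone: each trip to the upper station takes at most 2 across and each return brings at least 1 back, so after t trips out (and t−1 returns) at most 2t − (t−1) of the 7 are across; that first reaches 7 at t = 6, so at least 11 crossings are needed.
Since 9 < 11, 9 crossings cannot be enough. (The shortest complete plan in fact takes 11:)
1. 2 raiders → the upper station.  (the lower station: 4S 1R; the upper station: 0S 2R)
2. 1 raider ← the lower station.  (the lower station: 4S 2R; the upper station: 0S 1R)
3. 2 raiders → the upper station.  (the lower station: 4S 0R; the upper station: 0S 3R)
4. 1 raider ← the lower station.  (the lower station: 4S 1R; the upper station: 0S 2R)
5. 2 settlers → the upper station.  (the lower station: 2S 1R; the upper station: 2S 2R)
6. 1 raider ← the lower station.  (the lower station: 2S 2R; the upper station: 2S 1R)
7. 1 settler and 1 raider → the upper station.  (the lower station: 1S 1R; the upper station: 3S 2R)
8. 1 settler ← the lower station.  (the lower station: 2S 1R; the upper station: 2S 2R)
9. 1 settler and 1 raider → the upper station.  (the lower station: 1S 0R; the upper station: 3S 3R)
10. 1 raider ← the lower station.  (the lower station: 1S 1R; the upper station: 3S 2R)
11. 1 settler and 1 raider → the upper station.  (the lower station: 0S 0R; the upper station: 4S 3R)

No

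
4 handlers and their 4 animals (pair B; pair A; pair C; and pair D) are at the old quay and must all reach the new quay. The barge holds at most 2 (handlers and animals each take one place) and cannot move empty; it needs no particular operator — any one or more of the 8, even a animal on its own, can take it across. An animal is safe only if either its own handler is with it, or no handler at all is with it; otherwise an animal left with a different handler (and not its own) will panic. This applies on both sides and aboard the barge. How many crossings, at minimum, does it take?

Following every safe sequence of crossings from the start, the most of the 8 that can be at the new quay as the barge arrives there on crossings 1, 3, 5 is 2, 3, 4 respectively; the best ever achieved is 4 of 8.
From crossing 7 on, no configuration arises that was not already reachable earlier: only 44 distinct safe configurations (who is on which side, and where the barge is) can ever be reached, none of them has everyone across, and every continuation just revisits them. So no valid plan exists.

impossible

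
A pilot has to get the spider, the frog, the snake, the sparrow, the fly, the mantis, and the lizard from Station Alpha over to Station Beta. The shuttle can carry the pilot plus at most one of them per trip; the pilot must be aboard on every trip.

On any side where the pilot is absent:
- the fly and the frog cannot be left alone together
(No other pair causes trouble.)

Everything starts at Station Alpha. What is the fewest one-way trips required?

Counting alone: the pilot can take at most 1 across per trip to Station Beta, so moving all 7 needs at least 7 loaded trips out, with a return between consecutive ones — at least 13 crossings.
The plan below uses exactly 13 crossings, so it is optimal:
1. Pilot goes to Station Beta with the frog.  [Station Alpha: the fly, the lizard, the mantis, the snake, the sparrow, the spider | Station Beta: the frog]
2. Pilot goes back to Station Alpha alone.  [Station Alpha: the fly, the lizard, the mantis, the snake, the sparrow, the spider | Station Beta: the frog]
3. Pilot goes to Station Beta with the spider.  [Station Alpha: the fly, the lizard, the mantis, the snake, the sparrow | Station Beta: the frog, the spider]
4. Pilot goes back to Station Alpha alone.  [Station Alpha: the fly, the lizard, the mantis, the snake, the sparrow | Station Beta: the frog, the spider]
5. Pilot goes to Station Beta with the snake.  [Station Alpha: the fly, the lizard, the mantis, the sparrow | Station Beta: the frog, the snake, the spider]
6. Pilot goes back to Station Alpha alone.  [Station Alpha: the fly, the lizard, the mantis, the sparrow | Station Beta: the frog, the snake, the spider]
7. Pilot goes to Station Beta with the sparrow.  [Station Alpha: the fly, the lizard, the mantis | Station Beta: the frog, the snake, the sparrow, the spider]
8. Pilot goes back to Station Alpha alone.  [Station Alpha: the fly, the lizard, the mantis | Station Beta: the frog, the snake, the sparrow, the spider]
9. Pilot goes to Station Beta with the mantis.  [Station Alpha: the fly, the lizard | Station Beta: the frog, the mantis, the snake, the sparrow, the spider]
10. Pilot goes back to Station Alpha alone.  [Station Alpha: the fly, the lizard | Station Beta: the frog, the mantis, the snake, the sparrow, the spider]
11. Pilot goes to Station Beta with the lizard.  [Station Alpha: the fly | Station Beta: the frog, the lizard, the mantis, the snake, the sparrow, the spider]
12. Pilot goes back to Station Alpha alone.  [Station Alpha: the fly | Station Beta: the frog, the lizard, the mantis, the snake, the sparrow, the spider]
13. Pilot goes to Station Beta with the fly.  [Station Alpha: — | Station Beta: the fly, the frog, the lizard, the mantis, the snake, the sparrow, the spider]

13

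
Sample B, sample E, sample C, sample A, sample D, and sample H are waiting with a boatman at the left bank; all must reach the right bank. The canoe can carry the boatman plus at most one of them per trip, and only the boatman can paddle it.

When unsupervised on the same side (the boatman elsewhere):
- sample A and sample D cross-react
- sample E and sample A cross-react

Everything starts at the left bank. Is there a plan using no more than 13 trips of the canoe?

Yes

Yes — this plan uses 13 crossings (≤ 13):
1. Boatman goes to the right bank with sample A.
2. Boatman goes back to the left bank alone.
3. Boatman goes to the right bank with sample B.
4. Boatman goes back to the left bank alone.
5. Boatman goes to the right bank with sample E.
6. Boatman goes back to the left bank with sample A.
7. Boatman goes to the right bank with sample D.
8. Boatman goes back to the left bank alone.
9. Boatman goes to the right bank with sample C.
10. Boatman goes back to the left bank alone.
11. Boatman goes to the right bank with sample H.
12. Boatman goes back to the left bank alone.
13. Boatman goes to the right bank with sample A.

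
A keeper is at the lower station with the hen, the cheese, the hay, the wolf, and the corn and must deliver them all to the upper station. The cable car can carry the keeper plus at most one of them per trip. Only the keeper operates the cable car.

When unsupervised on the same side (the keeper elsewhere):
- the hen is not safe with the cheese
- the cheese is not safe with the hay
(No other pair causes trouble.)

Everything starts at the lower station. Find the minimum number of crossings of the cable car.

11

Counting alone: the keeper can take at most 1 across per trip to the upper station, so moving all 5 needs at least 5 loaded trips out, with a return between consecutive ones — at least 9 crossings.
The safety rule pushes this higher. Following every safe sequence of crossings, the most of the 5 that can be at the upper station as the cable car arrives there on crossing 9 is 4 — never all 5.
So no plan with fewer than 11 crossings exists, and this one achieves 11:
1. Keeper goes to the upper station with the cheese.
2. Keeper goes back to the lower station alone.
3. Keeper goes to the upper station with the hen.
4. Keeper goes back to the lower station with the cheese.
5. Keeper goes to the upper station with the hay.
6. Keeper goes back to the lower station alone.
7. Keeper goes to the upper station with the wolf.
8. Keeper goes back to the lower station alone.
9. Keeper goes to the upper station with the corn.
10. Keeper goes back to the lower station alone.
11. Keeper goes to the upper station with the cheese.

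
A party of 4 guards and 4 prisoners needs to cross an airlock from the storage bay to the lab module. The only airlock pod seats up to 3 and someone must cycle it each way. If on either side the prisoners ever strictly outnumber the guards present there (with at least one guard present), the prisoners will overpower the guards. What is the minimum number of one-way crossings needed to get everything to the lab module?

9

Counting alone: each trip to the lab module takes at most 3 across and each return brings at least 1 back, so after t trips out (and t−1 returns) at most 3t − (t−1) of the 8 are across; that first reaches 8 at t = 4, so at least 7 crossings are needed.
The safety rule pushes this higher. Following every safe sequence of crossings, the most of the 8 that can be at the lab module as the airlock pod arrives there on crossing 7 is 7 — never all 8.
So no plan with fewer than 9 crossings exists, and this one achieves 9:
1. 2 prisoners → the lab module.  (the storage bay: 4G 2P; the lab module: 0G 2P)
2. 1 prisoner ← the storage bay.  (the storage bay: 4G 3P; the lab module: 0G 1P)
3. 3 prisoners → the lab module.  (the storage bay: 4G 0P; the lab module: 0G 4P)
4. 1 prisoner ← the storage bay.  (the storage bay: 4G 1P; the lab module: 0G 3P)
5. 3 guards → the lab module.  (the storage bay: 1G 1P; the lab module: 3G 3P)
6. 1 guard and 1 prisoner ← the storage bay.  (the storage bay: 2G 2P; the lab module: 2G 2P)
7. 2 guards → the lab module.  (the storage bay: 0G 2P; the lab module: 4G 2P)
8. 1 prisoner ← the storage bay.  (the storage bay: 0G 3P; the lab module: 4G 1P)
9. 3 prisoners → the lab module.  (the storage bay: 0G 0P; the lab module: 4G 4P)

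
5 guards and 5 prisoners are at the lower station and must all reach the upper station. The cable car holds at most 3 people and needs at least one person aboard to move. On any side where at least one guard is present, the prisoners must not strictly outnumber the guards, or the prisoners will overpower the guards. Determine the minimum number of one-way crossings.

Counting alone: each trip to the upper station takes at most 3 across and each return brings at least 1 back, so after t trips out (and t−1 returns) at most 3t − (t−1) of the 10 are across; that first reaches 10 at t = 5, so at least 9 crossings are needed.
The safety rule pushes this higher. Following every safe sequence of crossings, the most of the 10 that can be at the upper station as the cable car arrives there on crossing 9 is 9 — never all 10.
So no plan with fewer than 11 crossings exists, and this one achieves 11:
1. 2 prisoners → the upper station.  (the lower station: 5G 3P; the upper station: 0G 2P)
2. 1 prisoner ← the lower station.  (the lower station: 5G 4P; the upper station: 0G 1P)
3. 3 prisoners → the upper station.  (the lower station: 5G 1P; the upper station: 0G 4P)
4. 1 prisoner ← the lower station.  (the lower station: 5G 2P; the upper station: 0G 3P)
5. 3 guards → the upper station.  (the lower station: 2G 2P; the upper station: 3G 3P)
6. 1 guard and 1 prisoner ← the lower station.  (the lower station: 3G 3P; the upper station: 2G 2P)
7. 3 guards → the upper station.  (the lower station: 0G 3P; the upper station: 5G 2P)
8. 1 prisoner ← the lower station.  (the lower station: 0G 4P; the upper station: 5G 1P)
9. 2 prisoners → the upper station.  (the lower station: 0G 2P; the upper station: 5G 3P)
10. 1 prisoner ← the lower station.  (the lower station: 0G 3P; the upper station: 5G 2P)
11. 3 prisoners → the upper station.  (the lower station: 0G 0P; the upper station: 5G 5P)

11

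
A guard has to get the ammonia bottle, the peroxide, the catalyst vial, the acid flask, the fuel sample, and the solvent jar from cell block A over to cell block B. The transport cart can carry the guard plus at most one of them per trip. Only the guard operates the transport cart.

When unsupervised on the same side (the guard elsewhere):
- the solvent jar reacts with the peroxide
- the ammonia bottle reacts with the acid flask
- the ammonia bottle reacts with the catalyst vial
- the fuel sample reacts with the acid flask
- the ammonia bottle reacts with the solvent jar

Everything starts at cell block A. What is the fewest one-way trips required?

Whatever the first load, the items left behind include a forbidden pair without the guard. No opening move is safe, so no plan exists.

impossible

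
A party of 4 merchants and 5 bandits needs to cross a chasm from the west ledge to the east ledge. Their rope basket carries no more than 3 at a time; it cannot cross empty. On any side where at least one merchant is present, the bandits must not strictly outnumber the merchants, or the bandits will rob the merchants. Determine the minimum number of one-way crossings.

The bandits already outnumber the merchants at the west ledge before anyone moves, so the starting position itself is disallowed.

impossible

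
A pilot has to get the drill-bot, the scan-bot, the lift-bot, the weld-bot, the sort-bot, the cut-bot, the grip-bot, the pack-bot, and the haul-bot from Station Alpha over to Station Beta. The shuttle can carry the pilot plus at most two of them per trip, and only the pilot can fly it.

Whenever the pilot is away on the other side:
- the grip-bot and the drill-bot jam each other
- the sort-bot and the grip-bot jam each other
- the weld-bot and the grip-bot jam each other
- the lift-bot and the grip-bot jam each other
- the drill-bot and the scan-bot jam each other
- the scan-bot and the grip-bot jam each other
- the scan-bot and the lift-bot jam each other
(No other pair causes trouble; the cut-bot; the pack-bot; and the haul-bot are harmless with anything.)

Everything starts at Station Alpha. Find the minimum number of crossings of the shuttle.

15

Counting alone: the pilot can take at most 2 across per trip to Station Beta, so moving all 9 needs at least 5 loaded trips out, with a return between consecutive ones — at least 9 crossings.
The safety rule pushes this higher. Following every safe sequence of crossings, the most of the 9 that can be at Station Beta as the shuttle arrives there on crossings 9, 11, 13 is 6, 7, 8 respectively — never all 9.
So no plan with fewer than 15 crossings exists, and this one achieves 15:
1. Pilot goes to Station Beta with the grip-bot and the scan-bot.  [Station Alpha: the cut-bot, the drill-bot, the haul-bot, the lift-bot, the pack-bot, the sort-bot, the weld-bot | Station Beta: the grip-bot, the scan-bot]
2. Pilot goes back to Station Alpha with the scan-bot.  [Station Alpha: the cut-bot, the drill-bot, the haul-bot, the lift-bot, the pack-bot, the scan-bot, the sort-bot, the weld-bot | Station Beta: the grip-bot]
3. Pilot goes to Station Beta with the drill-bot and the lift-bot.  [Station Alpha: the cut-bot, the haul-bot, the pack-bot, the scan-bot, the sort-bot, the weld-bot | Station Beta: the drill-bot, the grip-bot, the lift-bot]
4. Pilot goes back to Station Alpha with the grip-bot.  [Station Alpha: the cut-bot, the grip-bot, the haul-bot, the pack-bot, the scan-bot, the sort-bot, the weld-bot | Station Beta: the drill-bot, the lift-bot]
5. Pilot goes to Station Beta with the grip-bot and the weld-bot.  [Station Alpha: the cut-bot, the haul-bot, the pack-bot, the scan-bot, the sort-bot | Station Beta: the drill-bot, the grip-bot, the lift-bot, the weld-bot]
6. Pilot goes back to Station Alpha with the grip-bot.  [Station Alpha: the cut-bot, the grip-bot, the haul-bot, the pack-bot, the scan-bot, the sort-bot | Station Beta: the drill-bot, the lift-bot, the weld-bot]
7. Pilot goes to Station Beta with the scan-bot and the sort-bot.  [Station Alpha: the cut-bot, the grip-bot, the haul-bot, the pack-bot | Station Beta: the drill-bot, the lift-bot, the scan-bot, the sort-bot, the weld-bot]
8. Pilot goes back to Station Alpha with the scan-bot.  [Station Alpha: the cut-bot, the grip-bot, the haul-bot, the pack-bot, the scan-bot | Station Beta: the drill-bot, the lift-bot, the sort-bot, the weld-bot]
9. Pilot goes to Station Beta with the cut-bot and the scan-bot.  [Station Alpha: the grip-bot, the haul-bot, the pack-bot | Station Beta: the cut-bot, the drill-bot, the lift-bot, the scan-bot, the sort-bot, the weld-bot]
10. Pilot goes back to Station Alpha with the scan-bot.  [Station Alpha: the grip-bot, the haul-bot, the pack-bot, the scan-bot | Station Beta: the cut-bot, the drill-bot, the lift-bot, the sort-bot, the weld-bot]
11. Pilot goes to Station Beta with the pack-bot and the scan-bot.  [Station Alpha: the grip-bot, the haul-bot | Station Beta: the cut-bot, the drill-bot, the lift-bot, the pack-bot, the scan-bot, the sort-bot, the weld-bot]
12. Pilot goes back to Station Alpha with the scan-bot.  [Station Alpha: the grip-bot, the haul-bot, the scan-bot | Station Beta: the cut-bot, the drill-bot, the lift-bot, the pack-bot, the sort-bot, the weld-bot]
13. Pilot goes to Station Beta with the haul-bot and the scan-bot.  [Station Alpha: the grip-bot | Station Beta: the cut-bot, the drill-bot, the haul-bot, the lift-bot, the pack-bot, the scan-bot, the sort-bot, the weld-bot]
14. Pilot goes back to Station Alpha with the scan-bot.  [Station Alpha: the grip-bot, the scan-bot | Station Beta: the cut-bot, the drill-bot, the haul-bot, the lift-bot, the pack-bot, the sort-bot, the weld-bot]
15. Pilot goes to Station Beta with the grip-bot and the scan-bot.  [Station Alpha: — | Station Beta: the cut-bot, the drill-bot, the grip-bot, the haul-bot, the lift-bot, the pack-bot, the scan-bot, the sort-bot, the weld-bot]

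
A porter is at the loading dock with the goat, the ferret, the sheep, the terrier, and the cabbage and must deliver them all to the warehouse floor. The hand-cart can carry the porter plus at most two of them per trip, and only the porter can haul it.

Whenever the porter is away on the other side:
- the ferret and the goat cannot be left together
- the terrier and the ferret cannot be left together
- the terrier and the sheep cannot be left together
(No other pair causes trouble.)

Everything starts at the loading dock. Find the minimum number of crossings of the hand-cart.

5

Counting alone: the porter can take at most 2 across per trip to the warehouse floor, so moving all 5 needs at least 3 loaded trips out, with a return between consecutive ones — at least 5 crossings.
The plan below uses exactly 5 crossings, so it is optimal:
1. Porter goes to the warehouse floor with the goat and the terrier.
2. Porter goes back to the loading dock alone.
3. Porter goes to the warehouse floor with the cabbage.
4. Porter goes back to the loading dock alone.
5. Porter goes to the warehouse floor with the ferret and the sheep.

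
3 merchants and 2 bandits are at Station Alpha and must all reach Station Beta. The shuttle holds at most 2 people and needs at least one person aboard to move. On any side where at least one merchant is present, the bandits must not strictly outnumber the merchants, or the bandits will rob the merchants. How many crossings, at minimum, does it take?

7

Counting alone: each trip to Station Beta takes at most 2 across and each return brings at least 1 back, so after t trips out (and t−1 returns) at most 2t − (t−1) of the 5 are across; that first reaches 5 at t = 4, so at least 7 crossings are needed.
The plan below uses exactly 7 crossings, so it is optimal:
1. 2 bandits → Station Beta.  (Station Alpha: 3M 0B; Station Beta: 0M 2B)
2. 1 bandit ← Station Alpha.  (Station Alpha: 3M 1B; Station Beta: 0M 1B)
3. 2 merchants → Station Beta.  (Station Alpha: 1M 1B; Station Beta: 2M 1B)
4. 1 merchant ← Station Alpha.  (Station Alpha: 2M 1B; Station Beta: 1M 1B)
5. 1 merchant and 1 bandit → Station Beta.  (Station Alpha: 1M 0B; Station Beta: 2M 2B)
6. 1 bandit ← Station Alpha.  (Station Alpha: 1M 1B; Station Beta: 2M 1B)
7. 1 merchant and 1 bandit → Station Beta.  (Station Alpha: 0M 0B; Station Beta: 3M 2B)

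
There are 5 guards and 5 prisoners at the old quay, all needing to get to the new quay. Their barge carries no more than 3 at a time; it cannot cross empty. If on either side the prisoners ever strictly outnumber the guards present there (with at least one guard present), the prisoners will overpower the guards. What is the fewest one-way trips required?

11

Counting alone: each trip to the new quay takes at most 3 across and each return brings at least 1 back, so after t trips out (and t−1 returns) at most 3t − (t−1) of the 10 are across; that first reaches 10 at t = 5, so at least 9 crossings are needed.
The safety rule pushes this higher. Following every safe sequence of crossings, the most of the 10 that can be at the new quay as the barge arrives there on crossing 9 is 9 — never all 10.
So no plan with fewer than 11 crossings exists, and this one achieves 11:
1. 2 prisoners → the new quay.  (the old quay: 5G 3P; the new quay: 0G 2P)
2. 1 prisoner ← the old quay.  (the old quay: 5G 4P; the new quay: 0G 1P)
3. 3 prisoners → the new quay.  (the old quay: 5G 1P; the new quay: 0G 4P)
4. 1 prisoner ← the old quay.  (the old quay: 5G 2P; the new quay: 0G 3P)
5. 3 guards → the new quay.  (the old quay: 2G 2P; the new quay: 3G 3P)
6. 1 guard and 1 prisoner ← the old quay.  (the old quay: 3G 3P; the new quay: 2G 2P)
7. 3 guards → the new quay.  (the old quay: 0G 3P; the new quay: 5G 2P)
8. 1 prisoner ← the old quay.  (the old quay: 0G 4P; the new quay: 5G 1P)
9. 2 prisoners → the new quay.  (the old quay: 0G 2P; the new quay: 5G 3P)
10. 1 prisoner ← the old quay.  (the old quay: 0G 3P; the new quay: 5G 2P)
11. 3 prisoners → the new quay.  (the old quay: 0G 0P; the new quay: 5G 5P)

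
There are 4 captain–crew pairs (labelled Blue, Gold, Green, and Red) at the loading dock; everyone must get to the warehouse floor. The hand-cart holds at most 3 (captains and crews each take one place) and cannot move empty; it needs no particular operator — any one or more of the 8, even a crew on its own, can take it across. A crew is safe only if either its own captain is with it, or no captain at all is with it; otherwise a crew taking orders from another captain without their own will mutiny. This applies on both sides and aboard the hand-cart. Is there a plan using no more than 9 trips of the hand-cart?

Yes

Yes — this plan uses 9 crossings (≤ 9):
1. captain Blue and crew Blue cross → the warehouse floor.
2. captain Blue crosses ← the loading dock.
3. captain Blue, captain Gold, and crew Gold cross → the warehouse floor.
4. captain Blue and crew Blue cross ← the loading dock.
5. captain Blue, captain Green, and captain Red cross → the warehouse floor.
6. crew Gold crosses ← the loading dock.
7. crew Blue and crew Gold cross → the warehouse floor.
8. crew Blue crosses ← the loading dock.
9. crew Blue, crew Green, and crew Red cross → the warehouse floor.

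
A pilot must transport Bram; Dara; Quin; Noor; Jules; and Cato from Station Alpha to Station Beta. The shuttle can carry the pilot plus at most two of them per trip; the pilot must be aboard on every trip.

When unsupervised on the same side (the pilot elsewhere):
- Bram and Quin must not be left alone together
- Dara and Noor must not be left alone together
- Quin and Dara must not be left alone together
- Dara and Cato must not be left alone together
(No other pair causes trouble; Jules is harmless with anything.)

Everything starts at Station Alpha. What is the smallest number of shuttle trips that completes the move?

Counting alone: the pilot can take at most 2 across per trip to Station Beta, so moving all 6 needs at least 3 loaded trips out, with a return between consecutive ones — at least 5 crossings.
The safety rule pushes this higher. Following every safe sequence of crossings, the most of the 6 that can be at Station Beta as the shuttle arrives there on crossing 5 is 5 — never all 6.
So no plan with fewer than 7 crossings exists, and this one achieves 7:
1. Pilot goes to Station Beta with Bram and Dara.
2. Pilot goes back to Station Alpha alone.
3. Pilot goes to Station Beta with Jules.
4. Pilot goes back to Station Alpha alone.
5. Pilot goes to Station Beta with Cato and Noor.
6. Pilot goes back to Station Alpha with Dara.
7. Pilot goes to Station Beta with Dara and Quin.

7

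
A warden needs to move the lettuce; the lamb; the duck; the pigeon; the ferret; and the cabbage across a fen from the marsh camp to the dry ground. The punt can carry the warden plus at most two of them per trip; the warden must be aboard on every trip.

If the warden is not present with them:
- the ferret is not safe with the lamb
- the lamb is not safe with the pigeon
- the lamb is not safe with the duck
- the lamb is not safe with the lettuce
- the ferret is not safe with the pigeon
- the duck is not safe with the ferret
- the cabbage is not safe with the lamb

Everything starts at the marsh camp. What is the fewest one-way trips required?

9

Counting alone: the warden can take at most 2 across per trip to the dry ground, so moving all 6 needs at least 3 loaded trips out, with a return between consecutive ones — at least 5 crossings.
The safety rule pushes this higher. Following every safe sequence of crossings, the most of the 6 that can be at the dry ground as the punt arrives there on crossings 5, 7 is 4, 5 respectively — never all 6.
So no plan with fewer than 9 crossings exists, and this one achieves 9:
1. Warden goes to the dry ground with the ferret and the lamb.
2. Warden goes back to the marsh camp with the lamb.
3. Warden goes to the dry ground with the lamb and the lettuce.
4. Warden goes back to the marsh camp with the lamb.
5. Warden goes to the dry ground with the cabbage and the lamb.
6. Warden goes back to the marsh camp with the lamb.
7. Warden goes to the dry ground with the duck and the pigeon.
8. Warden goes back to the marsh camp with the ferret.
9. Warden goes to the dry ground with the ferret and the lamb.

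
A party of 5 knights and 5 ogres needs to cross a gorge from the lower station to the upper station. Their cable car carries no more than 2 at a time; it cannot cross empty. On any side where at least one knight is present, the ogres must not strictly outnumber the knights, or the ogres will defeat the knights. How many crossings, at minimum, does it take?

impossible

Following every safe sequence of crossings from the start, the most of the 10 that can be at the upper station as the cable car arrives there on crossings 1, 3, 5, 7 is 2, 3, 4, 5 respectively; the best ever achieved is 5 of 10.
From crossing 9 on, no configuration arises that was not already reachable earlier: only 13 distinct safe configurations (who is on which side, and where the cable car is) can ever be reached, none of them has everyone across, and every continuation just revisits them. They are: 0 knights + 0 ogres across (cable car back at the start); 0 knights + 1 ogre across (cable car there); 0 knights + 1 ogre across (cable car back at the start); 0 knights + 2 ogres across (cable car there); 0 knights + 2 ogres across (cable car back at the start); 0 knights + 3 ogres across (cable car there); 0 knights + 3 ogres across (cable car back at the start); 0 knights + 4 ogres across (cable car there); 0 knights + 4 ogres across (cable car back at the start); 0 knights + 5 ogres across (cable car there); 1 knight + 1 ogre across (cable car there); 1 knight + 1 ogre across (cable car back at the start); 2 knights + 2 ogres across (cable car there). So no valid plan exists.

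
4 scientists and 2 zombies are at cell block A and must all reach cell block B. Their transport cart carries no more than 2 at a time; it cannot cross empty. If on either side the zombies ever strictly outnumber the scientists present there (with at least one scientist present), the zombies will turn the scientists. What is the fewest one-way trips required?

9

Counting alone: each trip to cell block B takes at most 2 across and each return brings at least 1 back, so after t trips out (and t−1 returns) at most 2t − (t−1) of the 6 are across; that first reaches 6 at t = 5, so at least 9 crossings are needed.
The plan below uses exactly 9 crossings, so it is optimal:
1. 2 zombies → cell block B.  (cell block A: 4S 0Z; cell block B: 0S 2Z)
2. 1 zombie ← cell block A.  (cell block A: 4S 1Z; cell block B: 0S 1Z)
3. 2 scientists → cell block B.  (cell block A: 2S 1Z; cell block B: 2S 1Z)
4. 1 zombie ← cell block A.  (cell block A: 2S 2Z; cell block B: 2S 0Z)
5. 2 zombies → cell block B.  (cell block A: 2S 0Z; cell block B: 2S 2Z)
6. 1 zombie ← cell block A.  (cell block A: 2S 1Z; cell block B: 2S 1Z)
7. 1 scientist and 1 zombie → cell block B.  (cell block A: 1S 0Z; cell block B: 3S 2Z)
8. 1 zombie ← cell block A.  (cell block A: 1S 1Z; cell block B: 3S 1Z)
9. 1 scientist and 1 zombie → cell block B.  (cell block A: 0S 0Z; cell block B: 4S 2Z)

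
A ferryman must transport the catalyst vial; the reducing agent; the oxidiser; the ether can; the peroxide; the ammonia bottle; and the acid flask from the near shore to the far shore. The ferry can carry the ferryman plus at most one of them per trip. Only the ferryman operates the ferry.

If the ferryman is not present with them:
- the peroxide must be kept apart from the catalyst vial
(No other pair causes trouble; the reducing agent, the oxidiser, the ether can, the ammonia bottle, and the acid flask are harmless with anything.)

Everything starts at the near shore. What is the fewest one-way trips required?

13

Counting alone: the ferryman can take at most 1 across per trip to the far shore, so moving all 7 needs at least 7 loaded trips out, with a return between consecutive ones — at least 13 crossings.
The plan below uses exactly 13 crossings, so it is optimal:
1. Ferryman goes to the far shore with the catalyst vial.
2. Ferryman goes back to the near shore alone.
3. Ferryman goes to the far shore with the reducing agent.
4. Ferryman goes back to the near shore alone.
5. Ferryman goes to the far shore with the oxidiser.
6. Ferryman goes back to the near shore alone.
7. Ferryman goes to the far shore with the ether can.
8. Ferryman goes back to the near shore alone.
9. Ferryman goes to the far shore with the ammonia bottle.
10. Ferryman goes back to the near shore alone.
11. Ferryman goes to the far shore with the acid flask.
12. Ferryman goes back to the near shore alone.
13. Ferryman goes to the far shore with the peroxide.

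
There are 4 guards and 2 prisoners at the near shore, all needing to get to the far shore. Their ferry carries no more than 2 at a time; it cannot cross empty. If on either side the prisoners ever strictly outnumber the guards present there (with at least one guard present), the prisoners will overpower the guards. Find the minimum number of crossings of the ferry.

9

Counting alone: each trip to the far shore takes at most 2 across and each return brings at least 1 back, so after t trips out (and t−1 returns) at most 2t − (t−1) of the 6 are across; that first reaches 6 at t = 5, so at least 9 crossings are needed.
The plan below uses exactly 9 crossings, so it is optimal:
1. 2 prisoners → the far shore.  (the near shore: 4G 0P; the far shore: 0G 2P)
2. 1 prisoner ← the near shore.  (the near shore: 4G 1P; the far shore: 0G 1P)
3. 2 guards → the far shore.  (the near shore: 2G 1P; the far shore: 2G 1P)
4. 1 prisoner ← the near shore.  (the near shore: 2G 2P; the far shore: 2G 0P)
5. 2 prisoners → the far shore.  (the near shore: 2G 0P; the far shore: 2G 2P)
6. 1 prisoner ← the near shore.  (the near shore: 2G 1P; the far shore: 2G 1P)
7. 1 guard and 1 prisoner → the far shore.  (the near shore: 1G 0P; the far shore: 3G 2P)
8. 1 prisoner ← the near shore.  (the near shore: 1G 1P; the far shore: 3G 1P)
9. 1 guard and 1 prisoner → the far shore.  (the near shore: 0G 0P; the far shore: 4G 2P)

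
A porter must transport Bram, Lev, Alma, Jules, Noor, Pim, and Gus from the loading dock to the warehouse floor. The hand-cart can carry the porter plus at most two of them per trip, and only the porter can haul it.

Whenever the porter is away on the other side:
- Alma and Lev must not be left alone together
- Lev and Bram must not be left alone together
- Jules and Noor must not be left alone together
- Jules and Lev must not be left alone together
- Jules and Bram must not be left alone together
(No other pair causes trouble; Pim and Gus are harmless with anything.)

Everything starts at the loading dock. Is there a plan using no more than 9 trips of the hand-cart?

No

Counting alone: the porter can take at most 2 across per trip to the warehouse floor, so moving all 7 needs at least 4 loaded trips out, with a return between consecutive ones — at least 7 crossings.
The safety rule pushes this higher. Following every safe sequence of crossings, the most of the 7 that can be at the warehouse floor as the hand-cart arrives there on crossings 7, 9 is 5, 6 respectively — never all 7.
So the move cannot be finished within 9 crossings. (The shortest complete plan takes 11:)
1. Porter goes to the warehouse floor with Jules and Lev.  [the loading dock: Alma, Bram, Gus, Noor, Pim | the warehouse floor: Jules, Lev]
2. Porter goes back to the loading dock with Lev.  [the loading dock: Alma, Bram, Gus, Lev, Noor, Pim | the warehouse floor: Jules]
3. Porter goes to the warehouse floor with Alma and Bram.  [the loading dock: Gus, Lev, Noor, Pim | the warehouse floor: Alma, Bram, Jules]
4. Porter goes back to the loading dock with Bram.  [the loading dock: Bram, Gus, Lev, Noor, Pim | the warehouse floor: Alma, Jules]
5. Porter goes to the warehouse floor with Bram and Noor.  [the loading dock: Gus, Lev, Pim | the warehouse floor: Alma, Bram, Jules, Noor]
6. Porter goes back to the loading dock with Jules.  [the loading dock: Gus, Jules, Lev, Pim | the warehouse floor: Alma, Bram, Noor]
7. Porter goes to the warehouse floor with Lev and Pim.  [the loading dock: Gus, Jules | the warehouse floor: Alma, Bram, Lev, Noor, Pim]
8. Porter goes back to the loading dock with Lev.  [the loading dock: Gus, Jules, Lev | the warehouse floor: Alma, Bram, Noor, Pim]
9. Porter goes to the warehouse floor with Gus and Lev.  [the loading dock: Jules | the warehouse floor: Alma, Bram, Gus, Lev, Noor, Pim]
10. Porter goes back to the loading dock with Lev.  [the loading dock: Jules, Lev | the warehouse floor: Alma, Bram, Gus, Noor, Pim]
11. Porter goes to the warehouse floor with Jules and Lev.  [the loading dock: — | the warehouse floor: Alma, Bram, Gus, Jules, Lev, Noor, Pim]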